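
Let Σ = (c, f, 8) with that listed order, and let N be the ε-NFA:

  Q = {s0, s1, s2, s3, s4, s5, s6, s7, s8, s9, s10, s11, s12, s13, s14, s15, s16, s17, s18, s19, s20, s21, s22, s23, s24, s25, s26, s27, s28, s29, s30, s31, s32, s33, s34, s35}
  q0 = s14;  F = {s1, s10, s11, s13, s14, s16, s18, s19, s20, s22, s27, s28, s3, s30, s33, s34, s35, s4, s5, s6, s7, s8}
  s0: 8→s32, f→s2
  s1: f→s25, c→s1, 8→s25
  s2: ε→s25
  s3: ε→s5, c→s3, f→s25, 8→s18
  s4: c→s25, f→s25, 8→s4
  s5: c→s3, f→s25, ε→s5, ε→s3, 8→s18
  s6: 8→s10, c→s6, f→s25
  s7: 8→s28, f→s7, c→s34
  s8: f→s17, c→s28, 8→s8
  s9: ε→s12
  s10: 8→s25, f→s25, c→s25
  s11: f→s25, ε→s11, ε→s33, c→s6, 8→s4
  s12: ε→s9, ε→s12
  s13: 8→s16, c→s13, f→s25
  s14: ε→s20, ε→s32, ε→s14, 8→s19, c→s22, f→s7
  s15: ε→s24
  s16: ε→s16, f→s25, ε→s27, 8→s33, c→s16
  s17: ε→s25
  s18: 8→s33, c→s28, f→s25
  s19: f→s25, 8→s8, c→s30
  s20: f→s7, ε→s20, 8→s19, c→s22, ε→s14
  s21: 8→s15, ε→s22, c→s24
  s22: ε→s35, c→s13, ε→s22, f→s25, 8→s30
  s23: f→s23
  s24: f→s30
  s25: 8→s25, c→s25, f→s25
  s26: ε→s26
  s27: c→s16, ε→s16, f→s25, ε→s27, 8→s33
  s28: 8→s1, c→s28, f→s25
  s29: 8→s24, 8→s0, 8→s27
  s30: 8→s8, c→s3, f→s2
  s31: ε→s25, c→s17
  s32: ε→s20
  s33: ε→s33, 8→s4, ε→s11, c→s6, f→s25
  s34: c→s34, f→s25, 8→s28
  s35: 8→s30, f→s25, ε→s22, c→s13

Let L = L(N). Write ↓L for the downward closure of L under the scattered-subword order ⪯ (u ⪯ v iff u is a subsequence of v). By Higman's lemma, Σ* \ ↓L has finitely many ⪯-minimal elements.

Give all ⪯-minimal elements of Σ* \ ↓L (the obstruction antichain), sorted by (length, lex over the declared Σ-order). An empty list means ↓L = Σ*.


|Q|=36, |F|=22, |δ|=108 (29 ε).
min D↑ (18 st, q0=0, F={5}): 0:c→1,f→2,8→3 1:c→4,f→5,8→6 2:c→7,f→2,8→8 3:c→6,f→5,8→9 4:c→4,f→5,8→10 5:c→5,f→5,8→5 6:c→11,f→5,8→9 7:c→7,f→5,8→8 8:c→8,f→5,8→12 9:c→8,f→5,8→9 10:c→10,f→5,8→13 11:c→11,f→5,8→14 12:c→12,f→5,8→5 13:c→15,f→5,8→16 14:c→8,f→5,8→13 15:c→15,f→5,8→17 16:c→5,f→5,8→16 17:c→5,f→5,8→5 [Hopcroft].
'cf': run [26, 21, 3] end={s17,s2,s25} — reject; 2/2 single-dels accept.
'8f': run [26, 18, 3] end={s17,s2,s25} ∉↓L; 2/2 deletions ∈↓L.
'f888': run [26, 7, 3, 2, 1] end={s25} ∉↓L; 4/4 del acc.
'88c88': run [26, 18, 11, 5, 3, 1] end={s25} ∉↓L; 5/5 del acc.
'cc888c': N↓-sim [26, 21, 15, 11, 7, 3, 1] end={s25} — reject; 6/6 single-dels accept.
5 minimals (antichain).

A = [cf, 8f, f888, 88c88, cc888c].


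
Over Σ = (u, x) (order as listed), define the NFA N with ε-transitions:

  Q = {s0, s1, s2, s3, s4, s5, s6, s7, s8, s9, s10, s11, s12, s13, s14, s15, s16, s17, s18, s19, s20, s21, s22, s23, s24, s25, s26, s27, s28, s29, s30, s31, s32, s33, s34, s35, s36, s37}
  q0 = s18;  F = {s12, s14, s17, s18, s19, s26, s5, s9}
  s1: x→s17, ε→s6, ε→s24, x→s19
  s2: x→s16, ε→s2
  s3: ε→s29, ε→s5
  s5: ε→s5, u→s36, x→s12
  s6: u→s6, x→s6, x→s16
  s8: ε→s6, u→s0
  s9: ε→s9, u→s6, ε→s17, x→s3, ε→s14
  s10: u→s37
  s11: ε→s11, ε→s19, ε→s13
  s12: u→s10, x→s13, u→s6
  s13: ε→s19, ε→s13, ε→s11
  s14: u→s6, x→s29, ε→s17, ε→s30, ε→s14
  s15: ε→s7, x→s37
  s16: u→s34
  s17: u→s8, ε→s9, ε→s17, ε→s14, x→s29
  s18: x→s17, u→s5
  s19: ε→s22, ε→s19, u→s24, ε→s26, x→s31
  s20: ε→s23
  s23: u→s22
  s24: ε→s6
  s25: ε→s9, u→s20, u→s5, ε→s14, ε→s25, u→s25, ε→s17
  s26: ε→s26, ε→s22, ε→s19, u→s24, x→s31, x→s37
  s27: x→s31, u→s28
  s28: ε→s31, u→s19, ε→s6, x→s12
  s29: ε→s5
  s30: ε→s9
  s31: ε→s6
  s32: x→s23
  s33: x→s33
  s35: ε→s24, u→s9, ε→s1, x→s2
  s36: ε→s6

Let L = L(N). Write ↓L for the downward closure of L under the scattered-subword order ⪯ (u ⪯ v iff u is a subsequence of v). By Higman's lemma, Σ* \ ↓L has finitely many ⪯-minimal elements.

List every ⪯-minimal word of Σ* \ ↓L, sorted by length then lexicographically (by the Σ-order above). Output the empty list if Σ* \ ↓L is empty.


|Q|=38, |F|=8, |δ|=83 (43 ε).
min D↑ (6 st, q0=0, F={3}): 0:u→1,x→2 1:u→3,x→4 2:u→3,x→1 3:u→3,x→3 4:u→3,x→5 5:u→3,x→3 (ε-aug+det+¬).
'uu': run [24, 17, 8] end={s0,s10,s16,s24,s34,s36,s37,s6} rej; 2/2 del acc.
'xu': N↓-sim [24, 23, 9] end={s0,s10,s16,s24,s34,s36,s37,s6,s8} ∉↓L; 2/2 deletions ∈↓L.
'uxxx': N↓-sim [24, 17, 13, 11, 5] end={s16,s31,s34,s37,s6} rej; 4/4 deletions ∈↓L.
'xxxxx': N↓-sim [24, 23, 17, 13, 11, 5] end={s16,s31,s34,s37,s6} ∉↓L; 5/5 del acc.
4 minimals (antichain).

A = [uu, xu, uxxx, xxxxx].


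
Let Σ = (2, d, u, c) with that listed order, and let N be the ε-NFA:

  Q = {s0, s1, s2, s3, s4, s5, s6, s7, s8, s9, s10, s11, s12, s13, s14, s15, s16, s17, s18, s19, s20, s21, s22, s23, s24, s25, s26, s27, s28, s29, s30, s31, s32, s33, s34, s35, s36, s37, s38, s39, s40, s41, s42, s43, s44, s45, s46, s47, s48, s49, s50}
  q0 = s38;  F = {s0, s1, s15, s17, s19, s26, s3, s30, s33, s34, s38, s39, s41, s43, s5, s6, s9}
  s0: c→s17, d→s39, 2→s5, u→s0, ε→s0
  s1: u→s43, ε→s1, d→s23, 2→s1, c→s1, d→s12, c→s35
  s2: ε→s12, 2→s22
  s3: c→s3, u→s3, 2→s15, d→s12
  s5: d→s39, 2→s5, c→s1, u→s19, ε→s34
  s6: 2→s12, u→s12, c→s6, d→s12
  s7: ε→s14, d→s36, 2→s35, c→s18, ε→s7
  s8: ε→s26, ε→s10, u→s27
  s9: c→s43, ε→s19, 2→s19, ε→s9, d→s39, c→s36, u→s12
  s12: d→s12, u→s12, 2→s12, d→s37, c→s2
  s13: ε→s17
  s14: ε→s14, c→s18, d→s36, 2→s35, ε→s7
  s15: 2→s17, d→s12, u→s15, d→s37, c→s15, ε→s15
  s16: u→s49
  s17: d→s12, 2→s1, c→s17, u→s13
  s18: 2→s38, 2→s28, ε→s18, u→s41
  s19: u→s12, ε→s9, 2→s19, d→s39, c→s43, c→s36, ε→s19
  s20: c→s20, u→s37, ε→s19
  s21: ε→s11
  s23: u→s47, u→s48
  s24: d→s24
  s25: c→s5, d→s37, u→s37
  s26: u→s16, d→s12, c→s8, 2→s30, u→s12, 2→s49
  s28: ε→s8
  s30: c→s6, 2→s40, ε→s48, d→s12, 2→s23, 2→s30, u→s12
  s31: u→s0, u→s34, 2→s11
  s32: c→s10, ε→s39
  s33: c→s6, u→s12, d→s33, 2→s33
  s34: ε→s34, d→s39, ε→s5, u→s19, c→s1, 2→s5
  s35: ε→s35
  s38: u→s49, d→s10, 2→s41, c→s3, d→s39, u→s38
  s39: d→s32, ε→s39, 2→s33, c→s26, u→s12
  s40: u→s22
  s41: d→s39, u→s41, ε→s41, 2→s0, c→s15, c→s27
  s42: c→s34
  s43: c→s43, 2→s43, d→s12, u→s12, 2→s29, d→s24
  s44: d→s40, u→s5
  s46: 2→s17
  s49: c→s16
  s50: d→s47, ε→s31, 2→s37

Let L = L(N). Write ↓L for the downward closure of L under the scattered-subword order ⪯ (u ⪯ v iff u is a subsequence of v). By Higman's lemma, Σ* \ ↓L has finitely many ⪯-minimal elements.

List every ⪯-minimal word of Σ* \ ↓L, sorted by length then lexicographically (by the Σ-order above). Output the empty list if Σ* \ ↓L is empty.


Antichain: [du, cd, d2c2, 222uu].

|Q|=51, |F|=17, |δ|=147 (28 ε).
min D↑ (16 st, q0=0, F={7}): 0:2→1,d→2,u→0,c→3 1:2→4,d→2,u→1,c→5 2:2→6,d→2,u→7,c→8 3:2→5,d→7,u→3,c→3 4:2→9,d→2,u→4,c→10 5:2→10,d→7,u→5,c→5 6:2→6,d→6,u→7,c→11 7:2→7,d→7,u→7,c→7 8:2→12,d→7,u→7,c→8 9:2→9,d→2,u→13,c→14 10:2→14,d→7,u→10,c→10 11:2→7,d→7,u→7,c→11 12:2→12,d→7,u→7,c→11 13:2→13,d→2,u→7,c→15 14:2→14,d→7,u→15,c→14 15:2→15,d→7,u→7,c→15 (ε-aug+det+¬).
'du': N↓-sim [36, 20, 9] end={s12,s16,s2,s22,s27,s37,s47,s48,s49} — reject; 2/2 single-dels accept.
'cd': |S_i|=[36, 26, 8] end={s12,s2,s22,s23,s24,s37,s47,s48} — reject; 2/2 single-dels accept.
'd2c2': run [36, 20, 13, 7, 4] end={s12,s2,s22,s37} ∉↓L; 4/4 deletions ∈↓L.
'222uu': N↓-sim [36, 34, 32, 29, 25, 9] end={s12,s16,s2,s22,s27,s37,s47,s48,s49} ∉↓L; 5/5 del acc.
4 words, ⪯-incomp.


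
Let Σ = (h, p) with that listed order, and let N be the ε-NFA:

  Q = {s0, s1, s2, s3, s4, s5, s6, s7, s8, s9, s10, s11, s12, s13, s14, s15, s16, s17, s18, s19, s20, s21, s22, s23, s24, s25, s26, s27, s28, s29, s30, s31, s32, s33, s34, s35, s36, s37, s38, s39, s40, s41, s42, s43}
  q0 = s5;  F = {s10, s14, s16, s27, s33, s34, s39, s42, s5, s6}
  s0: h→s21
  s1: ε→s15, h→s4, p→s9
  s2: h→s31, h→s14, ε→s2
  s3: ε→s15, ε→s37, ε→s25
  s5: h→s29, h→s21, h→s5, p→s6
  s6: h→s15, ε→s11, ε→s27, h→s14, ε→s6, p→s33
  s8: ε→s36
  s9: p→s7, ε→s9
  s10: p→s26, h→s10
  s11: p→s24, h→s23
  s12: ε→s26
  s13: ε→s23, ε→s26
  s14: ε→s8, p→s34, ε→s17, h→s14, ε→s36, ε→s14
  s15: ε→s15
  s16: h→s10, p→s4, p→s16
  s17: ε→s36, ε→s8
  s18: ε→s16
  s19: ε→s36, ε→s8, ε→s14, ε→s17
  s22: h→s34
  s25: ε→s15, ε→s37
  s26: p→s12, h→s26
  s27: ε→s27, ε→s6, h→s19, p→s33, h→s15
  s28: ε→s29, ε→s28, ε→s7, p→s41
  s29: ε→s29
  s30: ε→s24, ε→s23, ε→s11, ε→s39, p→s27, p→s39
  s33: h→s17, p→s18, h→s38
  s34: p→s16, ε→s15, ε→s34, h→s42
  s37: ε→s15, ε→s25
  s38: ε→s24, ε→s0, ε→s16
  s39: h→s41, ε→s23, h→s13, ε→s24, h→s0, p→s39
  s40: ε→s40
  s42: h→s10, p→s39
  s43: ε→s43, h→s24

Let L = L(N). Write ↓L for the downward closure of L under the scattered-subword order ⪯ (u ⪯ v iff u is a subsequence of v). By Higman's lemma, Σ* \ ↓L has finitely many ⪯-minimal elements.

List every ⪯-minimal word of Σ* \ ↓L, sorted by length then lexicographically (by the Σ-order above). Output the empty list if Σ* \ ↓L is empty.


|Q|=44, |F|=10, |δ|=91 (48 ε).
min D↑ (10 st, q0=0, F={9}): 0:h→0,p→1 1:h→2,p→3 2:h→2,p→4 3:h→5,p→5 4:h→6,p→5 5:h→7,p→5 6:h→7,p→8 7:h→7,p→9 8:h→9,p→8 9:h→9,p→9 [Hopcroft].
'pphhp': |S_i|=[28, 26, 21, 17, 8, 2] end={s12,s26} ∉↓L; 5/5 deletions ∈↓L.
'ppphp': |S_i|=[28, 26, 21, 13, 8, 2] end={s12,s26} — reject; 5/5 single-dels accept.
'phphph': |S_i|=[28, 26, 21, 15, 11, 9, 7] end={s0,s12,s13,s21,s23,s26,s41} ∉↓L; 6/6 del acc.
3 obstructions.

A = [pphhp, ppphp, phphph].


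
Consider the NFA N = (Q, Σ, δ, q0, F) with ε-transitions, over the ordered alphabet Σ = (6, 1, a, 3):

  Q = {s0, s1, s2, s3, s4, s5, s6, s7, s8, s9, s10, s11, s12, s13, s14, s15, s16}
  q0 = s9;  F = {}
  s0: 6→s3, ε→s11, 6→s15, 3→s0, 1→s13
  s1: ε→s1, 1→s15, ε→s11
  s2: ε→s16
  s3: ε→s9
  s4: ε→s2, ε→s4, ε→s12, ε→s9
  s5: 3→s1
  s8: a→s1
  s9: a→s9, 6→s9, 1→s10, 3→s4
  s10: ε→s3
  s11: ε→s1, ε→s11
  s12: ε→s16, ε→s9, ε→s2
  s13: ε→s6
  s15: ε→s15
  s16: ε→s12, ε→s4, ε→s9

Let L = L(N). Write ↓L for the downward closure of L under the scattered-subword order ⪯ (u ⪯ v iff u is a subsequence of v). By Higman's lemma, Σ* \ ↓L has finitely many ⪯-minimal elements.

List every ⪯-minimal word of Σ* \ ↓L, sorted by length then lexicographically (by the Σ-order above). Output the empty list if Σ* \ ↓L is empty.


Antichain: [ε].

|Q|=17, |F|=0, |δ|=31 (20 ε).
min D↑ (1 st, q0=0, F={0}): 0:6→0,1→0,a→0,3→0 [Hopcroft].
ε ∈ L(D↑) ⇒ ↓L = ∅.


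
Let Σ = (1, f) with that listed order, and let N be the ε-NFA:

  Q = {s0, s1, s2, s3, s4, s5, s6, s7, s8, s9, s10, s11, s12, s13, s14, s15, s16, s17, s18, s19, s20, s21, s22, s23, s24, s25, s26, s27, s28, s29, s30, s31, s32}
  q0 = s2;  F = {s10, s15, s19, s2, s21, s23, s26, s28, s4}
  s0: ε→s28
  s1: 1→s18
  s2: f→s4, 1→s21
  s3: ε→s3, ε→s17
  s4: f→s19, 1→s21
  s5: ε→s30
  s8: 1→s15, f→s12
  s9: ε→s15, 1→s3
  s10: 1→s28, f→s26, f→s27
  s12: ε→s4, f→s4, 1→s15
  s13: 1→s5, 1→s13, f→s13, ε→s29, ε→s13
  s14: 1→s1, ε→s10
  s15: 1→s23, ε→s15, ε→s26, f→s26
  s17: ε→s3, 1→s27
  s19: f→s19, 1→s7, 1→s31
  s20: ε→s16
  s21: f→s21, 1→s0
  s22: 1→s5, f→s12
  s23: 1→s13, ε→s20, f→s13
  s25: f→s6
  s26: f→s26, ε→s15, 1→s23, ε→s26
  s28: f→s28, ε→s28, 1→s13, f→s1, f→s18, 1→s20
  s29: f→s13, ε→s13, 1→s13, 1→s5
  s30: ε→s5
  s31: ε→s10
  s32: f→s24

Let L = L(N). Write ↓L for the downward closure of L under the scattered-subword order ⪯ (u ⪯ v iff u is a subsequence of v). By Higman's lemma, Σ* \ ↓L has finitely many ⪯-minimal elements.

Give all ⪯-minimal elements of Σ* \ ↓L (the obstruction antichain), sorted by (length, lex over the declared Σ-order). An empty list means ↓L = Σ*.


Antichain: [111, ff1f1f].

|Q|=33, |F|=9, |δ|=61 (20 ε).
min D↑ (9 st, q0=0, F={5}): 0:1→1,f→2 1:1→3,f→1 2:1→1,f→4 3:1→5,f→3 4:1→6,f→4 5:1→5,f→5 6:1→3,f→7 7:1→8,f→7 8:1→5,f→5 [Hopcroft].
'111': N↓-sim [21, 18, 11, 7] end={s13,s16,s18,s20,s29,s30,s5} rej; 3/3 del acc.
'ff1f1f': N↓-sim [21, 20, 19, 17, 13, 8, 4] end={s13,s29,s30,s5} — reject; 6/6 deletions ∈↓L.
2 minimals (antichain).


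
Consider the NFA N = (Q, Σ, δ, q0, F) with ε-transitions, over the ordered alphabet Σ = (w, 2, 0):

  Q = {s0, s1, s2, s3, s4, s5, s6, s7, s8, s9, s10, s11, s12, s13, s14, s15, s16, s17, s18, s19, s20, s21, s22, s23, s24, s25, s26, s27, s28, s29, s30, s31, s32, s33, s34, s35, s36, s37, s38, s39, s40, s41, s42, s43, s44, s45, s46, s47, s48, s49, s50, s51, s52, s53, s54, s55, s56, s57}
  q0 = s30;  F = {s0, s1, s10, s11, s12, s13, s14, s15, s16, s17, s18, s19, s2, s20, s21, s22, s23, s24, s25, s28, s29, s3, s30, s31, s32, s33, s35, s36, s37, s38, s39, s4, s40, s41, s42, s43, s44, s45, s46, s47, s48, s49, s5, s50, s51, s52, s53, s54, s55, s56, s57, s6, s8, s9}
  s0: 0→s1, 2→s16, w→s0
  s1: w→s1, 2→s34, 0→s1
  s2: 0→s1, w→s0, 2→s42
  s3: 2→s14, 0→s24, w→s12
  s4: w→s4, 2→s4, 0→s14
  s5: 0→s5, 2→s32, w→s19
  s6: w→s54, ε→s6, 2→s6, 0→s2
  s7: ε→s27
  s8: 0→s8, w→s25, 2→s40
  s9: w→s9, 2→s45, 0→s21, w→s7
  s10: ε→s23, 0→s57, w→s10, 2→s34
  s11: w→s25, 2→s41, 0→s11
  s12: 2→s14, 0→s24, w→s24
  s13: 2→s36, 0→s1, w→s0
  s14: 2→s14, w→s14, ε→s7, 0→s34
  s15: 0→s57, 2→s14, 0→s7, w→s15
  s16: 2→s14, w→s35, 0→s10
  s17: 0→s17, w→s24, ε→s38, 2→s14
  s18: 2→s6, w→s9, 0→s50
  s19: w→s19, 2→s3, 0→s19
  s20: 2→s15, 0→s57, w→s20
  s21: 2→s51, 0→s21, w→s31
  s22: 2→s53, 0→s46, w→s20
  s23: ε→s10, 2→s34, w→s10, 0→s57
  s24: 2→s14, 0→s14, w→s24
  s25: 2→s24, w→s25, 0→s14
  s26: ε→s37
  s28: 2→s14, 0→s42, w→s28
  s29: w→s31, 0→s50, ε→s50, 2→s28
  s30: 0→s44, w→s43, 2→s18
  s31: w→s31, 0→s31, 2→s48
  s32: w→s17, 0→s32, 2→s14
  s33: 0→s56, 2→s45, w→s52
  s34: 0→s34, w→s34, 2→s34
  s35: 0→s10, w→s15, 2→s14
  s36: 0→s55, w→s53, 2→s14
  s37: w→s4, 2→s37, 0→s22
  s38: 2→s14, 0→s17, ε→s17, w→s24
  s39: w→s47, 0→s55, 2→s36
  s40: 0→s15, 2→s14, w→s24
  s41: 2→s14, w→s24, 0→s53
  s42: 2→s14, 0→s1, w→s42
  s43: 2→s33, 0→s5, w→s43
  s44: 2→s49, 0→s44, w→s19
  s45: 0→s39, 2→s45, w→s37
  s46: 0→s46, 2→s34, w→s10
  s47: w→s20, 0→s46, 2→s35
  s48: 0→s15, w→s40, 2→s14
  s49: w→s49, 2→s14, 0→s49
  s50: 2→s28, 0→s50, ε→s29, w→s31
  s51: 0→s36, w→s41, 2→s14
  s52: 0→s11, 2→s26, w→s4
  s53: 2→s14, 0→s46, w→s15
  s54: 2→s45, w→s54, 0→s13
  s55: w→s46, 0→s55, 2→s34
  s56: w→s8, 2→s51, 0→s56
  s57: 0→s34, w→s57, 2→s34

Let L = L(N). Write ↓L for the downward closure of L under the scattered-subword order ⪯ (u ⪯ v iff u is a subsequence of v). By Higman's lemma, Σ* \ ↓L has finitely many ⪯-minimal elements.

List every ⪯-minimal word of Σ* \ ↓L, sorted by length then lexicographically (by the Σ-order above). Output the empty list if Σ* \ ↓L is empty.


|Q|=58, |F|=54, |δ|=177 (10 ε).
min D↑ (52 st, q0=0, F={36}): 0:w→1,2→2,0→3 1:w→1,2→4,0→5 2:w→6,2→7,0→8 3:w→9,2→10,0→3 4:w→11,2→12,0→13 5:w→9,2→14,0→5 6:w→6,2→12,0→15 7:w→16,2→7,0→17 8:w→18,2→19,0→8 9:w→9,2→20,0→9 10:w→10,2→21,0→10 11:w→22,2→23,0→24 12:w→23,2→12,0→25 13:w→26,2→27,0→13 14:w→28,2→21,0→14 15:w→18,2→27,0→15 16:w→16,2→12,0→29 17:w→30,2→31,0→32 18:w→18,2→33,0→18 19:w→19,2→21,0→31 20:w→34,2→21,0→35 21:w→21,2→21,0→36 22:w→22,2→22,0→21 23:w→22,2→23,0→37 24:w→38,2→39,0→24 25:w→40,2→41,0→42 26:w→38,2→43,0→26 27:w→39,2→21,0→41 28:w→35,2→21,0→28 29:w→30,2→41,0→32 30:w→30,2→44,0→32 31:w→31,2→21,0→32 32:w→32,2→36,0→32 33:w→43,2→21,0→45 34:w→35,2→21,0→35 35:w→35,2→21,0→21 36:w→36,2→36,0→36 37:w→46,2→47,0→48 38:w→38,2→35,0→21 39:w→35,2→21,0→47 40:w→46,2→49,0→48 41:w→47,2→21,0→42 42:w→48,2→36,0→42 43:w→35,2→21,0→45 44:w→49,2→21,0→50 45:w→45,2→21,0→51 46:w→46,2→45,0→51 47:w→45,2→21,0→48 48:w→50,2→36,0→48 49:w→45,2→21,0→50 50:w→50,2→36,0→51 51:w→51,2→36,0→36 (ε-aug+det+¬).
'0220': N↓-sim [58, 46, 28, 4, 1] end={s34} rej; 4/4 deletions ∈↓L.
'22002': |S_i|=[58, 53, 35, 23, 9, 1] end={s34} rej; 5/5 single-dels accept.
'w2ww00': run [58, 51, 38, 27, 12, 5, 1] end={s34} — reject; 6/6 single-dels accept.
'0w2000': |S_i|=[58, 46, 31, 15, 9, 5, 1] end={s34} ∉↓L; 6/6 single-dels accept.
4 obstructions.

A = [0220, 22002, w2ww00, 0w2000].


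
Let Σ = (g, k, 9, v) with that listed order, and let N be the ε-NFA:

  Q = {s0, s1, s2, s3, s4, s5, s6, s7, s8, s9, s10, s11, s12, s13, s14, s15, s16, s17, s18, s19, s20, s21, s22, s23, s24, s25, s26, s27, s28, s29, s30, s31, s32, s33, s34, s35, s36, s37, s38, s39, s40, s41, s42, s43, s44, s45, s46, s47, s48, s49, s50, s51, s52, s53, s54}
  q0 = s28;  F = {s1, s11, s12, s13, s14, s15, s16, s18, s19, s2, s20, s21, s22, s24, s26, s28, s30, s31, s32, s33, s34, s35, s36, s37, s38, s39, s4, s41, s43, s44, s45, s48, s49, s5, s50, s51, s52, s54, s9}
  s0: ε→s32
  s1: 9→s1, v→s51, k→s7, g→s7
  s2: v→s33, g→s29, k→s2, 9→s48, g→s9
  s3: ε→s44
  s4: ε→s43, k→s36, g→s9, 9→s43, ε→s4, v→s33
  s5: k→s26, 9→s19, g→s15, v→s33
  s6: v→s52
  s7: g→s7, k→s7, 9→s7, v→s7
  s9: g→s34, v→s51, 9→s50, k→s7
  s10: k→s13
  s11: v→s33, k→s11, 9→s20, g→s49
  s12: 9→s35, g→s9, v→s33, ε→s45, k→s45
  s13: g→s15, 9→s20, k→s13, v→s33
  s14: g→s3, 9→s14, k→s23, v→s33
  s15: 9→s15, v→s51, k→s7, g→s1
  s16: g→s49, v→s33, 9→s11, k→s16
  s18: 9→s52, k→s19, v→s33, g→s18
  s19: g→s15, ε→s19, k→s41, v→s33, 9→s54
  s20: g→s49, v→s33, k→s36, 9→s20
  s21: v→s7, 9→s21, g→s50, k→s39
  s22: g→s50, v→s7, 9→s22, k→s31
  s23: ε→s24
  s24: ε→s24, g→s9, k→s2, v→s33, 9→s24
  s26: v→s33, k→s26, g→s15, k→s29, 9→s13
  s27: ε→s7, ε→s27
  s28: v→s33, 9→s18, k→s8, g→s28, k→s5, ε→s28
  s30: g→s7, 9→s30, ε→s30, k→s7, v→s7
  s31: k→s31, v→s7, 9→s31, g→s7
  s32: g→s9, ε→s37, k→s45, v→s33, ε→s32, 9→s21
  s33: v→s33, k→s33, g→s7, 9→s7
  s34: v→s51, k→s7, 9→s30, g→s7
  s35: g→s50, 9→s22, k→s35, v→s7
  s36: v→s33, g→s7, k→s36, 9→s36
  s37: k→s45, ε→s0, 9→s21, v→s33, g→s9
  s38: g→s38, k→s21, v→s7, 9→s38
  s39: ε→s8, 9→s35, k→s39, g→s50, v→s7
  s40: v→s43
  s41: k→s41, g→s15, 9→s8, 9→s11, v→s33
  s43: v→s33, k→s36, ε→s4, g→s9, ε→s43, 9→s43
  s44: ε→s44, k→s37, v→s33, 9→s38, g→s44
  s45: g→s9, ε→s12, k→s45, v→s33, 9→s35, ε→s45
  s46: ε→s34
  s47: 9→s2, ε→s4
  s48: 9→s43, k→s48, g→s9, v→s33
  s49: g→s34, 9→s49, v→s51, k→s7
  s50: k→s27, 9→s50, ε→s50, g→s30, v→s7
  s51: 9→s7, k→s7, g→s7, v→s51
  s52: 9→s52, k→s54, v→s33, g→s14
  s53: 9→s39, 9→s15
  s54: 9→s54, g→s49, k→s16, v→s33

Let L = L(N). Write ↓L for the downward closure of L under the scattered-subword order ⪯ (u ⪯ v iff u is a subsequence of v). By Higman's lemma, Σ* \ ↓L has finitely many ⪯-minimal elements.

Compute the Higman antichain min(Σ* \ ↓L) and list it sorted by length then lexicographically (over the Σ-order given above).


A = [vg, v9, kgk, kggg, kk99kg, 99gg9v].

|Q|=55, |F|=39, |δ|=194 (24 ε).
min D↑ (37 st, q0=0, F={8}): 0:g→0,k→1,9→2,v→3 1:g→4,k→5,9→6,v→3 2:g→2,k→6,9→7,v→3 3:g→8,k→3,9→8,v→3 4:g→9,k→8,9→4,v→10 5:g→4,k→5,9→11,v→3 6:g→4,k→12,9→13,v→3 7:g→14,k→13,9→7,v→3 8:g→8,k→8,9→8,v→8 9:g→8,k→8,9→9,v→10 10:g→8,k→8,9→8,v→10 11:g→4,k→11,9→15,v→3 12:g→4,k→12,9→16,v→3 13:g→17,k→18,9→13,v→3 14:g→19,k→20,9→14,v→3 15:g→17,k→21,9→15,v→3 16:g→17,k→16,9→15,v→3 17:g→22,k→8,9→17,v→10 18:g→17,k→18,9→16,v→3 19:g→19,k→23,9→24,v→3 20:g→25,k→26,9→20,v→3 21:g→8,k→21,9→21,v→3 22:g→8,k→8,9→27,v→10 23:g→25,k→28,9→29,v→3 24:g→24,k→29,9→24,v→8 25:g→22,k→8,9→30,v→10 26:g→25,k→26,9→31,v→3 27:g→8,k→8,9→27,v→8 28:g→25,k→28,9→32,v→3 29:g→30,k→33,9→29,v→8 30:g→27,k→8,9→30,v→8 31:g→25,k→31,9→34,v→3 32:g→30,k→32,9→35,v→8 33:g→30,k→33,9→32,v→8 34:g→25,k→21,9→34,v→3 35:g→30,k→36,9→35,v→8 36:g→8,k→36,9→36,v→8 (ε-aug+det+¬).
'vg': N↓-sim [46, 3, 1] end={s7} ∉↓L; 2/2 deletions ∈↓L.
'v9': run [46, 3, 1] end={s7} — reject; 2/2 deletions ∈↓L.
'kgk': |S_i|=[46, 39, 11, 2] end={s27,s7} ∉↓L; 3/3 single-dels accept.
'kggg': run [46, 39, 11, 5, 1] end={s7} — reject; 4/4 del acc.
'kk99kg': |S_i|=[46, 39, 30, 22, 17, 5, 1] end={s7} ∉↓L; 6/6 single-dels accept.
'99gg9v': |S_i|=[46, 43, 39, 33, 23, 11, 1] end={s7} rej; 6/6 deletions ∈↓L.
6 words, ⪯-incomp.


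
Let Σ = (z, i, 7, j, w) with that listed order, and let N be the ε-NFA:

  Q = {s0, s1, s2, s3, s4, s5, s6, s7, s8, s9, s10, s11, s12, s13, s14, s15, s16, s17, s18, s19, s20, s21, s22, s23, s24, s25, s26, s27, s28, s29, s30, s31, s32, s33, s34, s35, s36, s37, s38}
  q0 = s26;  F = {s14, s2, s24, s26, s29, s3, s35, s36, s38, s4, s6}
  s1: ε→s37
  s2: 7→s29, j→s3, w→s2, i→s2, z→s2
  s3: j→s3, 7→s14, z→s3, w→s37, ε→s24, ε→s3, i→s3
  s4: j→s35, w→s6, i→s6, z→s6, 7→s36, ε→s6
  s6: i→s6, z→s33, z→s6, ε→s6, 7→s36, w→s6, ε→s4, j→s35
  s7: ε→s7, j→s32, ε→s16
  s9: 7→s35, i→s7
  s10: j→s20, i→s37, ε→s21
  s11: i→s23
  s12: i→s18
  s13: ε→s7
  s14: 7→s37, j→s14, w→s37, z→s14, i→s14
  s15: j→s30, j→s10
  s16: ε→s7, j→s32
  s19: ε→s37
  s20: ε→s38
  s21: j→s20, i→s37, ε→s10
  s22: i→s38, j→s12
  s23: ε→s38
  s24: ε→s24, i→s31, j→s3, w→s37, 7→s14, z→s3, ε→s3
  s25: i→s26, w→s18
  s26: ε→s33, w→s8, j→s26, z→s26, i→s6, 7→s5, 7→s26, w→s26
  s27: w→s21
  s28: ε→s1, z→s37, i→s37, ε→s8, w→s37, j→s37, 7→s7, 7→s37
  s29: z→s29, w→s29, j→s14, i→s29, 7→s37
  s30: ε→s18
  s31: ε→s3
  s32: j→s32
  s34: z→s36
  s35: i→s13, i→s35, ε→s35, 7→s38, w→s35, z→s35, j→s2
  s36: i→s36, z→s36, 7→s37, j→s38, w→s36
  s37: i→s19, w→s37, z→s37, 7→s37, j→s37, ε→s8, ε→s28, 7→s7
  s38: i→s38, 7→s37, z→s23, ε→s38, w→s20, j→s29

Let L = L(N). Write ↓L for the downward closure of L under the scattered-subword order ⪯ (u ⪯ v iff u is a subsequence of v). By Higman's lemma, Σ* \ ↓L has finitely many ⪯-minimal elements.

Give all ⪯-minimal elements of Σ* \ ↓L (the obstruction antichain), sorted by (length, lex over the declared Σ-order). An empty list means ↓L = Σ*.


Antichain: [i77, ijjjw].

|Q|=39, |F|=11, |δ|=116 (26 ε).
min D↑ (10 st, q0=0, F={4}): 0:z→0,i→1,7→0,j→0,w→0 1:z→1,i→1,7→2,j→3,w→1 2:z→2,i→2,7→4,j→5,w→2 3:z→3,i→3,7→5,j→6,w→3 4:z→4,i→4,7→4,j→4,w→4 5:z→5,i→5,7→4,j→7,w→5 6:z→6,i→6,7→7,j→8,w→6 7:z→7,i→7,7→4,j→9,w→7 8:z→8,i→8,7→9,j→8,w→4 9:z→9,i→9,7→4,j→9,w→4 [Hopcroft].
'i77': |S_i|=[25, 23, 14, 8] end={s1,s16,s19,s28,s32,s37,s7,s8} rej; 3/3 deletions ∈↓L.
'ijjjw': N↓-sim [25, 23, 19, 14, 12, 8] end={s1,s16,s19,s28,s32,s37,s7,s8} rej; 5/5 deletions ∈↓L.
2 obstructions.


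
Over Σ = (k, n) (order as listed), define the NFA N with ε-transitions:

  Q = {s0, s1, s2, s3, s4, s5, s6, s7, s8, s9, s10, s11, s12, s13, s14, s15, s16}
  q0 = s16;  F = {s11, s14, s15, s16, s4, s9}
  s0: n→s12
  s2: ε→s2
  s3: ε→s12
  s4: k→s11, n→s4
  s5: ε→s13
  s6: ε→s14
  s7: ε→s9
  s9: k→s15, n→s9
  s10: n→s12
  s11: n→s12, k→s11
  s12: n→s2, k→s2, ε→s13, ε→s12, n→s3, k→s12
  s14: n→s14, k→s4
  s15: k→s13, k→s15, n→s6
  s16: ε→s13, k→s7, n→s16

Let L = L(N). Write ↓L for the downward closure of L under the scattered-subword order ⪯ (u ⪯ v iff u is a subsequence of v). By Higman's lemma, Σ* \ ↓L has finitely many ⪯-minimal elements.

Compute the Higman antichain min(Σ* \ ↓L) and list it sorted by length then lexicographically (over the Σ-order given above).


|Q|=17, |F|=6, |δ|=27 (8 ε).
min D↑ (7 st, q0=0, F={6}): 0:k→1,n→0 1:k→2,n→1 2:k→2,n→3 3:k→4,n→3 4:k→5,n→4 5:k→5,n→6 6:k→6,n→6.
'kknkkn': |S_i|=[12, 11, 9, 8, 6, 5, 4] end={s12,s13,s2,s3} rej; 6/6 deletions ∈↓L.
1 obstructions.

min(Σ*\↓L) = [kknkkn].


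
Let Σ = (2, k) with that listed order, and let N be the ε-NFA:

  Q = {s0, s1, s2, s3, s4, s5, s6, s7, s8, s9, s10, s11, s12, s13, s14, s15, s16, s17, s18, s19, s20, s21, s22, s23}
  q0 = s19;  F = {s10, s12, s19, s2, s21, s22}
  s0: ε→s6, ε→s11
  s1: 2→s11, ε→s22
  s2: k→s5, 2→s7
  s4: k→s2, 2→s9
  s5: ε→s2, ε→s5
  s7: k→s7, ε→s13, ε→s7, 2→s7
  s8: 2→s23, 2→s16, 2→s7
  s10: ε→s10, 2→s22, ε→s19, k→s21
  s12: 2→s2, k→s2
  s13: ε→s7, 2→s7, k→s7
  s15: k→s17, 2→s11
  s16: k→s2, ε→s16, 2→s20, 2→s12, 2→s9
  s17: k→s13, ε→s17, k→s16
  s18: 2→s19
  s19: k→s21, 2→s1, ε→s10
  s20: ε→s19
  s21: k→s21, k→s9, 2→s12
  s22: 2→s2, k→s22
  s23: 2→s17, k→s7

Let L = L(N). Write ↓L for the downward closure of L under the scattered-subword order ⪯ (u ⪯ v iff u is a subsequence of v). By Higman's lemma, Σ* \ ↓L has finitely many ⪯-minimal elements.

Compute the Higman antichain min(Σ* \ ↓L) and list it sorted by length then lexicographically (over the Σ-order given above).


|Q|=24, |F|=6, |δ|=48 (14 ε).
min D↑ (6 st, q0=0, F={5}): 0:2→1,k→2 1:2→3,k→1 2:2→4,k→2 3:2→5,k→3 4:2→3,k→3 5:2→5,k→5 [Hopcroft].
'222': N↓-sim [12, 8, 5, 2] end={s13,s7} ∉↓L; 3/3 del acc.
'k2k2': |S_i|=[12, 8, 5, 4, 2] end={s13,s7} ∉↓L; 4/4 deletions ∈↓L.
2 words, ⪯-incomp.

A = [222, k2k2].


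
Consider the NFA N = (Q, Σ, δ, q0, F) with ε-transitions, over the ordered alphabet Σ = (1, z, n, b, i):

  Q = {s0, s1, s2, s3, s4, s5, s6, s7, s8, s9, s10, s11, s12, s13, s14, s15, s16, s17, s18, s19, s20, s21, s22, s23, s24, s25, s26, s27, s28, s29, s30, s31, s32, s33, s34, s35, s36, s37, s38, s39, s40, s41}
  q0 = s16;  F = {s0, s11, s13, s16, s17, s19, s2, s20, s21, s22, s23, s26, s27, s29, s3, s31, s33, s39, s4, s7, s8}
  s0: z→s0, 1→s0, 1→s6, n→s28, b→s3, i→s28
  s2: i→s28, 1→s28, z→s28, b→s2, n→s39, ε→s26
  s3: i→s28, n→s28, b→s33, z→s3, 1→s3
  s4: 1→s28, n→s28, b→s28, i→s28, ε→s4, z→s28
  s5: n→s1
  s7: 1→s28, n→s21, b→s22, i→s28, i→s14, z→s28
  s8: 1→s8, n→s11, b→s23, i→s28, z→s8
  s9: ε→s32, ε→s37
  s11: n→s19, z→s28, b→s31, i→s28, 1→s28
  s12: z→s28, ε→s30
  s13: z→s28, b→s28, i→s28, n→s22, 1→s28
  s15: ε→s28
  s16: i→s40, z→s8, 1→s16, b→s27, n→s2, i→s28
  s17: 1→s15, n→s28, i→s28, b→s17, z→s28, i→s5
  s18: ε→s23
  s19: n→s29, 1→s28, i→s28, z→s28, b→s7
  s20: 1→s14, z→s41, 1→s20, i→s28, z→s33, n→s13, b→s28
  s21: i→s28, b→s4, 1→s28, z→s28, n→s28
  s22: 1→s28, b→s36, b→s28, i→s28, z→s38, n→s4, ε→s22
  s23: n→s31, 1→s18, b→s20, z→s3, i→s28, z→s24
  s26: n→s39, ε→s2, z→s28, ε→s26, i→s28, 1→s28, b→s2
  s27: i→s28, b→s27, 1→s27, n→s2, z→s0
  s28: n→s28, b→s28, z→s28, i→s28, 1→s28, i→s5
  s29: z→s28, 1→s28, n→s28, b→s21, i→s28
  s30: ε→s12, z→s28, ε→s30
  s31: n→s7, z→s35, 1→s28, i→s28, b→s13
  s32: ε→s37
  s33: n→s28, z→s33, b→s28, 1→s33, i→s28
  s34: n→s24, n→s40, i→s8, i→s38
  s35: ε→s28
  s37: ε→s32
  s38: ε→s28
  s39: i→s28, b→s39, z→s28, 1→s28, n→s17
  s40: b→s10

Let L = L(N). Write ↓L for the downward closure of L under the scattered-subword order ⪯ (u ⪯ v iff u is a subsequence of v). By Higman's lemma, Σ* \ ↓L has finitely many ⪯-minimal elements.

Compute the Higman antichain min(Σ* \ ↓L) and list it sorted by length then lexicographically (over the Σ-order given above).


|Q|=42, |F|=21, |δ|=143 (16 ε).
min D↑ (21 st, q0=0, F={4}): 0:1→0,z→1,n→2,b→3,i→4 1:1→1,z→1,n→5,b→6,i→4 2:1→4,z→4,n→7,b→2,i→4 3:1→3,z→8,n→2,b→3,i→4 4:1→4,z→4,n→4,b→4,i→4 5:1→4,z→4,n→9,b→10,i→4 6:1→6,z→11,n→10,b→12,i→4 7:1→4,z→4,n→13,b→7,i→4 8:1→8,z→8,n→4,b→11,i→4 9:1→4,z→4,n→14,b→15,i→4 10:1→4,z→4,n→15,b→16,i→4 11:1→11,z→11,n→4,b→17,i→4 12:1→12,z→17,n→16,b→4,i→4 13:1→4,z→4,n→4,b→13,i→4 14:1→4,z→4,n→4,b→18,i→4 15:1→4,z→4,n→18,b→19,i→4 16:1→4,z→4,n→19,b→4,i→4 17:1→17,z→17,n→4,b→4,i→4 18:1→4,z→4,n→4,b→20,i→4 19:1→4,z→4,n→20,b→4,i→4 20:1→4,z→4,n→4,b→4,i→4 (ε-aug+det+¬).
'i': N↓-sim [35, 6] end={s1,s10,s14,s28,s40,s5} ∉↓L; 1/1 del acc.
'n1': run [35, 21, 4] end={s1,s15,s28,s5} ∉↓L; 2/2 deletions ∈↓L.
'nz': N↓-sim [35, 21, 5] end={s1,s28,s35,s38,s5} — reject; 2/2 deletions ∈↓L.
'bzn': |S_i|=[35, 29, 11, 3] end={s1,s28,s5} ∉↓L; 3/3 single-dels accept.
'zbbb': |S_i|=[35, 26, 20, 12, 4] end={s1,s28,s36,s5} — reject; 4/4 deletions ∈↓L.
'nnnn': run [35, 21, 15, 8, 3] end={s1,s28,s5} — reject; 4/4 del acc.
6 obstructions.

Antichain: [i, n1, nz, bzn, zbbb, nnnn].


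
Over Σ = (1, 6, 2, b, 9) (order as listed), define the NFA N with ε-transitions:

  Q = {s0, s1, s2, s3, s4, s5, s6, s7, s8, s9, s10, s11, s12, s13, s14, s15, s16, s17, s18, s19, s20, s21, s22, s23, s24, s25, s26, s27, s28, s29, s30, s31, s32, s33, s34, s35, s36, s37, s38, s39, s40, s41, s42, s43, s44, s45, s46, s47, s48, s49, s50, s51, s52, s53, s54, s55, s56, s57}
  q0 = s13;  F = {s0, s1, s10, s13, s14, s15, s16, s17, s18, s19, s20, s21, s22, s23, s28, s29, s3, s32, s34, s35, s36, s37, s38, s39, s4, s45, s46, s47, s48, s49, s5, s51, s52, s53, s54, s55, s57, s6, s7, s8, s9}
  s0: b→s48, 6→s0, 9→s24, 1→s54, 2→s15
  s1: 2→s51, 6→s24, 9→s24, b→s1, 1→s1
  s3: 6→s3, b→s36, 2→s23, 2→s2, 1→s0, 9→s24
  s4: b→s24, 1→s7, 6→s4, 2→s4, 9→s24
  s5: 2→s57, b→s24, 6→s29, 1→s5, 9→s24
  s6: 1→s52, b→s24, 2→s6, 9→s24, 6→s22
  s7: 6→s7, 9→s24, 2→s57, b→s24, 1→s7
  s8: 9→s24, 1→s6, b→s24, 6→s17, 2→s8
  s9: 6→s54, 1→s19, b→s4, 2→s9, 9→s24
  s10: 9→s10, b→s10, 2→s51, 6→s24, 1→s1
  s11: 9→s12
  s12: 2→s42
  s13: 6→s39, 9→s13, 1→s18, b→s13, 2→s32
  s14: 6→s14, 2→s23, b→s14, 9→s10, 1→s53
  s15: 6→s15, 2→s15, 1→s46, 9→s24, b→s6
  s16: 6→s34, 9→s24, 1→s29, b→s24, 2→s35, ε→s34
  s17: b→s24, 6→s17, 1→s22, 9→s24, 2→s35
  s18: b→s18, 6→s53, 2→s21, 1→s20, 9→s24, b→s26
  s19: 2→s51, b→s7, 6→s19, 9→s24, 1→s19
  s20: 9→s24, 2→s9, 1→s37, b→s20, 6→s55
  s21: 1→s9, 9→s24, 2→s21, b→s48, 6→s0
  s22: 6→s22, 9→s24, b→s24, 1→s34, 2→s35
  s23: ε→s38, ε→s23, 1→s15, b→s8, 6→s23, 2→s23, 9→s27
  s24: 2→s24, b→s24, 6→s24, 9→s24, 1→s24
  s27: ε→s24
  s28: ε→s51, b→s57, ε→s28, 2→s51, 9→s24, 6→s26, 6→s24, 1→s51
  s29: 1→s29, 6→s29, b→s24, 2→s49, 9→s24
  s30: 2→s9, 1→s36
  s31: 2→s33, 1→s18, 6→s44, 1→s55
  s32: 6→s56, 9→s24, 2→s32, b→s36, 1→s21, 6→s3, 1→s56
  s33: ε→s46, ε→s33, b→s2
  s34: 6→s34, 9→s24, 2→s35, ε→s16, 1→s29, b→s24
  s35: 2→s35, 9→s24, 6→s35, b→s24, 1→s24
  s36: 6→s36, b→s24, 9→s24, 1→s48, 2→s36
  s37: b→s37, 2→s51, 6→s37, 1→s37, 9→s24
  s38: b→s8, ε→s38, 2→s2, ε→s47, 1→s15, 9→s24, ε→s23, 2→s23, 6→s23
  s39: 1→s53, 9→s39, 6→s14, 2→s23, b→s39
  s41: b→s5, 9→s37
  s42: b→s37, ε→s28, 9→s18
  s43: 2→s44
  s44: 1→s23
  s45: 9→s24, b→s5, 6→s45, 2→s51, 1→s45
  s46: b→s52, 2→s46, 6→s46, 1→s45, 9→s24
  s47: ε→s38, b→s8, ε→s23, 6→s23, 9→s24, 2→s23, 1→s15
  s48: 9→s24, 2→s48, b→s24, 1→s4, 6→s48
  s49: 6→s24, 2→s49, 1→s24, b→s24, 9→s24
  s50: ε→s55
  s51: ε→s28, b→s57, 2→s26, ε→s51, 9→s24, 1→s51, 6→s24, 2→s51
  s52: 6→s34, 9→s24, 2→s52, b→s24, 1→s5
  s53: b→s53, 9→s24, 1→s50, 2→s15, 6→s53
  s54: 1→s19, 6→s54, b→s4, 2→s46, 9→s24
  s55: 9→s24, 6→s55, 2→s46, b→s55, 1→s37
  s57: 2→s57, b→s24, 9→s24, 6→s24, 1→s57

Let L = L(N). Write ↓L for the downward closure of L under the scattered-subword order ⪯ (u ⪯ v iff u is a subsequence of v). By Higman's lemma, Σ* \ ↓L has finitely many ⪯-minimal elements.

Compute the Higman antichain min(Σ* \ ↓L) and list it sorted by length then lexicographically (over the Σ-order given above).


|Q|=58, |F|=41, |δ|=250 (18 ε).
min D↑ (38 st, q0=0, F={7}): 0:1→1,6→2,2→3,b→0,9→0 1:1→4,6→5,2→6,b→1,9→7 2:1→5,6→8,2→9,b→2,9→2 3:1→6,6→10,2→3,b→11,9→7 4:1→12,6→13,2→14,b→4,9→7 5:1→13,6→5,2→15,b→5,9→7 6:1→14,6→16,2→6,b→17,9→7 7:1→7,6→7,2→7,b→7,9→7 8:1→5,6→8,2→9,b→8,9→18 9:1→15,6→9,2→9,b→19,9→7 10:1→16,6→10,2→9,b→11,9→7 11:1→17,6→11,2→11,b→7,9→7 12:1→12,6→12,2→20,b→12,9→7 13:1→12,6→13,2→21,b→13,9→7 14:1→22,6→23,2→14,b→24,9→7 15:1→21,6→15,2→15,b→25,9→7 16:1→23,6→16,2→15,b→17,9→7 17:1→24,6→17,2→17,b→7,9→7 18:1→26,6→7,2→20,b→18,9→18 19:1→25,6→27,2→19,b→7,9→7 20:1→20,6→7,2→20,b→28,9→7 21:1→29,6→21,2→21,b→30,9→7 22:1→22,6→22,2→20,b→31,9→7 23:1→22,6→23,2→21,b→24,9→7 24:1→31,6→24,2→24,b→7,9→7 25:1→30,6→32,2→25,b→7,9→7 26:1→26,6→7,2→20,b→26,9→7 27:1→32,6→27,2→33,b→7,9→7 28:1→28,6→7,2→28,b→7,9→7 29:1→29,6→29,2→20,b→34,9→7 30:1→34,6→35,2→30,b→7,9→7 31:1→31,6→31,2→28,b→7,9→7 32:1→35,6→32,2→33,b→7,9→7 33:1→7,6→33,2→33,b→7,9→7 34:1→34,6→36,2→28,b→7,9→7 35:1→36,6→35,2→33,b→7,9→7 36:1→36,6→36,2→37,b→7,9→7 37:1→7,6→7,2→37,b→7,9→7 (ε-aug+det+¬).
'19': |S_i|=[47, 33, 1] end={s24} ∉↓L; 2/2 del acc.
'29': N↓-sim [47, 36, 2] end={s24,s27} rej; 2/2 deletions ∈↓L.
'2bb': |S_i|=[47, 36, 17, 1] end={s24} ∉↓L; 3/3 single-dels accept.
'6696': N↓-sim [47, 41, 39, 8, 2] end={s24,s26} ∉↓L; 4/4 deletions ∈↓L.
'11126': |S_i|=[47, 33, 24, 13, 6, 2] end={s24,s26} — reject; 5/5 del acc.
'62b621': |S_i|=[47, 41, 28, 13, 8, 3, 1] end={s24} ∉↓L; 6/6 deletions ∈↓L.
6 obstructions.

Antichain: [19, 29, 2bb, 6696, 11126, 62b621].


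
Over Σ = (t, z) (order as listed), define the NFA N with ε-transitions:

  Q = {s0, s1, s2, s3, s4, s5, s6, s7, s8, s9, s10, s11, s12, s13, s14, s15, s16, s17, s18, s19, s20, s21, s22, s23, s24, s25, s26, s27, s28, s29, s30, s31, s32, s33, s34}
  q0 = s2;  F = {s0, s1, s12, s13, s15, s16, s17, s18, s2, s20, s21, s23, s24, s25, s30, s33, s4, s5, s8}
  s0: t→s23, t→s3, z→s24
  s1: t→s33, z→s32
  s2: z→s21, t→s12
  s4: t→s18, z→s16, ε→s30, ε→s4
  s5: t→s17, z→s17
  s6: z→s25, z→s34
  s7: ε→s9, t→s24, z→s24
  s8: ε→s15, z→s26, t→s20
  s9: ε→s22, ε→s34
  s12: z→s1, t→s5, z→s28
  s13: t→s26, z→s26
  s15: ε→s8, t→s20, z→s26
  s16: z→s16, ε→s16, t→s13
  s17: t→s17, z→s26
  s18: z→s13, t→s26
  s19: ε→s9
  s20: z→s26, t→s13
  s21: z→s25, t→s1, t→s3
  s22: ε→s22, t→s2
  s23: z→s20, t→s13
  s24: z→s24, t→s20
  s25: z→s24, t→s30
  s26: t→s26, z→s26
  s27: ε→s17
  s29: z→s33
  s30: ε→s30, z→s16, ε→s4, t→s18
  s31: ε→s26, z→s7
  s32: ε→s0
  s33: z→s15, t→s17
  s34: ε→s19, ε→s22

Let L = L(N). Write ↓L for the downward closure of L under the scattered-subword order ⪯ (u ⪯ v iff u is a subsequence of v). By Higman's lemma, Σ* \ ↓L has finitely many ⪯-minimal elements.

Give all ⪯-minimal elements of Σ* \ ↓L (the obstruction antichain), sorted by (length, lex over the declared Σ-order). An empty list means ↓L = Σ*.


|Q|=35, |F|=19, |δ|=67 (17 ε).
min D↑ (18 st, q0=0, F={11}): 0:t→1,z→2 1:t→3,z→4 2:t→4,z→5 3:t→6,z→6 4:t→7,z→8 5:t→9,z→10 6:t→6,z→11 7:t→6,z→12 8:t→13,z→10 9:t→14,z→15 10:t→16,z→10 11:t→11,z→11 12:t→16,z→11 13:t→17,z→16 14:t→11,z→17 15:t→17,z→15 16:t→17,z→11 17:t→11,z→11 [Hopcroft].
'tttz': run [23, 20, 11, 4, 1] end={s26} — reject; 4/4 single-dels accept.
'ttzz': N↓-sim [23, 20, 11, 6, 1] end={s26} rej; 4/4 deletions ∈↓L.
'zzttt': |S_i|=[23, 20, 15, 9, 3, 1] end={s26} rej; 5/5 deletions ∈↓L.
'zzztz': run [23, 20, 15, 5, 3, 1] end={s26} — reject; 5/5 deletions ∈↓L.
4 obstructions.

Antichain: [tttz, ttzz, zzttt, zzztz].


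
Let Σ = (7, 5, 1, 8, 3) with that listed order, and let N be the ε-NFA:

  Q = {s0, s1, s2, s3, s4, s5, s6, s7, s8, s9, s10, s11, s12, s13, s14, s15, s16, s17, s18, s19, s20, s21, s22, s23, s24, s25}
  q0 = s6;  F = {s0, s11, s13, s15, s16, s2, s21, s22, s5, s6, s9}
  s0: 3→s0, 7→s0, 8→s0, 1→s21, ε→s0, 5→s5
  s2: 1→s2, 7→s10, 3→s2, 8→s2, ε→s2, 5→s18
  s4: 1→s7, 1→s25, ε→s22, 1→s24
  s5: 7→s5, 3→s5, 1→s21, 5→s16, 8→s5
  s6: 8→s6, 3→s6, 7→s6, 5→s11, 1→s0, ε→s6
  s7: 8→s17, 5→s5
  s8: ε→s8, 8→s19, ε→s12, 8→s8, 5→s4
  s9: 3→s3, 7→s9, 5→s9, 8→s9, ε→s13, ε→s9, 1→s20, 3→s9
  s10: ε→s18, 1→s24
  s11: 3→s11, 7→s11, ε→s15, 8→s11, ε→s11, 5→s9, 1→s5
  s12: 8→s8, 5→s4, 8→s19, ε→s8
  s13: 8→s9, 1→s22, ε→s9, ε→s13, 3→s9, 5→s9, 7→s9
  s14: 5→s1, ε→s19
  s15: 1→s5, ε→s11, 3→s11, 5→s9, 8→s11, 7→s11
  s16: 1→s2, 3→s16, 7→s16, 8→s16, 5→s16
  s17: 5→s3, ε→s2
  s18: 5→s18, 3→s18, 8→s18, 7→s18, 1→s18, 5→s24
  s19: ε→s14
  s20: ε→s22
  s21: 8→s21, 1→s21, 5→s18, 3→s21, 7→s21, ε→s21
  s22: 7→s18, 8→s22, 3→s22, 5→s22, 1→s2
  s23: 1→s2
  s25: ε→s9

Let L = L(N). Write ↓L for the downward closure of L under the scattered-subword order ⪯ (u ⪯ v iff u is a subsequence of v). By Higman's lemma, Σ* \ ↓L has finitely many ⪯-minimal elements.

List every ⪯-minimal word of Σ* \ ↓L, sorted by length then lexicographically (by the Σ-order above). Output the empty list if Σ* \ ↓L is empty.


|Q|=26, |F|=11, |δ|=98 (21 ε).
min D↑ (10 st, q0=0, F={8}): 0:7→0,5→1,1→2,8→0,3→0 1:7→1,5→3,1→4,8→1,3→1 2:7→2,5→4,1→5,8→2,3→2 3:7→3,5→3,1→6,8→3,3→3 4:7→4,5→7,1→5,8→4,3→4 5:7→5,5→8,1→5,8→5,3→5 6:7→8,5→6,1→9,8→6,3→6 7:7→7,5→7,1→9,8→7,3→7 8:7→8,5→8,1→8,8→8,3→8 9:7→8,5→8,1→9,8→9,3→9.
'115': run [16, 10, 5, 2] end={s18,s24} rej; 3/3 single-dels accept.
'5517': N↓-sim [16, 14, 10, 6, 3] end={s10,s18,s24} rej; 4/4 deletions ∈↓L.
2 words, ⪯-incomp.

Antichain: [115, 5517].
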